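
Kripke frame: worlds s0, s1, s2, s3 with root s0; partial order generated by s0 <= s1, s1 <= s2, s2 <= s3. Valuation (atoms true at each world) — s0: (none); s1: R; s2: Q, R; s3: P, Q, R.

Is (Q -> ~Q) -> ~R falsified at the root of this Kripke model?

s0 ||- (Q -> ~Q) -> ~R vacuously: no world accessible from s0 forces the antecedent Q -> ~Q.
So the root s0 forces (Q -> ~Q) -> ~R; the model is not a countermodel.

No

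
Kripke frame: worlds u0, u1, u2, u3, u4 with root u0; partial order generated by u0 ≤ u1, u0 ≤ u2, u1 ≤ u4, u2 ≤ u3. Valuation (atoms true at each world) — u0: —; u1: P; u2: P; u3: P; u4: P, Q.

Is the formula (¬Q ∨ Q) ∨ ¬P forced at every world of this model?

Not every world: u0 ⊮ (¬Q ∨ Q) ∨ ¬P.
u0 ⊮ (¬Q ∨ Q) ∨ ¬P: neither disjunct is forced at u0.
u0 ⊮ ¬Q ∨ Q: neither disjunct is forced at u0.

No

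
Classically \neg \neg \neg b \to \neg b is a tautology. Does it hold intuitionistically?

Yes

This is triple-negation reduction, which is intuitionistically derivable.
Assume \neg \neg \neg b and suppose b. Then \neg \neg b (double-negation introduction), contradicting \neg \neg \neg b. So \neg b.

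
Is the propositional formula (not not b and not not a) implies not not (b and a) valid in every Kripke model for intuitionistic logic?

Yes

This is the distribution of double negation over conjunction, which is intuitionistically derivable.
Assume not not b, not not a, and not (b and a). From b we'd get not a (since b and a is refuted), contradicting not not a; so not b, contradicting not not b.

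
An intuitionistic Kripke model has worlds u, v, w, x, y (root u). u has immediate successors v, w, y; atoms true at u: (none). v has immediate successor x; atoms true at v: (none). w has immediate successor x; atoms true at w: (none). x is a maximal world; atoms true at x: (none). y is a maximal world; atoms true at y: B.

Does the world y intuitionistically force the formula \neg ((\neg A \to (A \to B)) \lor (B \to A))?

y \nVdash \neg ((\neg A \to (A \to B)) \lor (B \to A)) since y is accessible from y and y \Vdash (\neg A \to (A \to B)) \lor (B \to A).
y \Vdash (\neg A \to (A \to B)) \lor (B \to A) via the disjunct \neg A \to (A \to B).

No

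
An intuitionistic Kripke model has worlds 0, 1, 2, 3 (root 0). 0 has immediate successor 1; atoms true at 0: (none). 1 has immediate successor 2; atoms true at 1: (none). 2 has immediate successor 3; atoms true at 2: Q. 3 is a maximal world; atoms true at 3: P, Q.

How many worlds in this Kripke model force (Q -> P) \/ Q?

0: does not force it — 0 ||-/- (Q -> P) \/ Q: neither disjunct is forced at 0.
1: does not force it — 1 ||-/- (Q -> P) \/ Q: neither disjunct is forced at 1.
2: forces it.
3: forces it.
Worlds forcing the formula: {2, 3}.

2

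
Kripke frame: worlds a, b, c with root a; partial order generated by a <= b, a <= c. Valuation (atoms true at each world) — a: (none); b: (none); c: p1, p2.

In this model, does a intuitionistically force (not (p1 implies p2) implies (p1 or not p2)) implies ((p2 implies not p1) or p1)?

a does not force (not (p1 implies p2) implies (p1 or not p2)) implies ((p2 implies not p1) or p1): already at a itself, a forces not (p1 implies p2) implies (p1 or not p2) but a does not force (p2 implies not p1) or p1.
a does not force (p2 implies not p1) or p1: neither disjunct is forced at a.
a does not force p2 implies not p1: at the accessible world c, c forces p2 but c does not force not p1.
c does not force not p1 since c is accessible from c and c forces p1.

No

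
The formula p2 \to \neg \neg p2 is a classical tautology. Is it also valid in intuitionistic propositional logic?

Yes

This is double-negation introduction, which is intuitionistically derivable.
If a world forces p2 then every accessible world forces p2 (persistence), so none forces \neg p2; hence \neg \neg p2.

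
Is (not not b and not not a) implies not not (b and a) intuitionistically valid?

Yes

This is the distribution of double negation over conjunction, which is intuitionistically derivable.
Assume not not b, not not a, and not (b and a). From b we'd get not a (since b and a is refuted), contradicting not not a; so not b, contradicting not not b.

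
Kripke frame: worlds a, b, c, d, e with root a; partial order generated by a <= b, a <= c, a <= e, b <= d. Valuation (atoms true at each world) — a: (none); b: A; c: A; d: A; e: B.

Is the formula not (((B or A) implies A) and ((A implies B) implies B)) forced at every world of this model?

Not every world: a does not force not (((B or A) implies A) and ((A implies B) implies B)).
a does not force not (((B or A) implies A) and ((A implies B) implies B)) since b is accessible from a and b forces ((B or A) implies A) and ((A implies B) implies B).
b forces ((B or A) implies A) and ((A implies B) implies B) since b forces both conjuncts.

No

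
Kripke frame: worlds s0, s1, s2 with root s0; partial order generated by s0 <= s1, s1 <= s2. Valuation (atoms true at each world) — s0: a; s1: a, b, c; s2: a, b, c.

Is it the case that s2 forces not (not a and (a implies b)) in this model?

s2 forces not (not a and (a implies b)): no world accessible from s2 forces not a and (a implies b).

Yes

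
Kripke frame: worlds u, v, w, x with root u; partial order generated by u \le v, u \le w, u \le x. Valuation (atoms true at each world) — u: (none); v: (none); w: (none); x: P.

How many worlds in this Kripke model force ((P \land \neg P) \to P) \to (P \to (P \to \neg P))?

2

u: does not force it — u \nVdash ((P \land \neg P) \to P) \to (P \to (P \to \neg P)): already at u itself, u \Vdash (P \land \neg P) \to P but u \nVdash P \to (P \to \neg P).
v: forces it.
w: forces it.
x: does not force it — x \nVdash ((P \land \neg P) \to P) \to (P \to (P \to \neg P)): already at x itself, x \Vdash (P \land \neg P) \to P but x \nVdash P \to (P \to \neg P).
Worlds forcing the formula: {v, w}.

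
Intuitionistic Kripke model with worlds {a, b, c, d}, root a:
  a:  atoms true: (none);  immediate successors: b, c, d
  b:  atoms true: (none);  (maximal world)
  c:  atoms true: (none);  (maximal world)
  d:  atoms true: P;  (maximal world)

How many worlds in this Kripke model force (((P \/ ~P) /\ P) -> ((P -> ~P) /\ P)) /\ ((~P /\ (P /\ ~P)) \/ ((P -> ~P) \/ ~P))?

a: does not force it — a ||-/- (((P \/ ~P) /\ P) -> ((P -> ~P) /\ P)) /\ ((~P /\ (P /\ ~P)) \/ ((P -> ~P) \/ ~P)) since a fails ((P \/ ~P) /\ P) -> ((P -> ~P) /\ P).
b: forces it.
c: forces it.
d: does not force it — d ||-/- (((P \/ ~P) /\ P) -> ((P -> ~P) /\ P)) /\ ((~P /\ (P /\ ~P)) \/ ((P -> ~P) \/ ~P)) since d fails ((P \/ ~P) /\ P) -> ((P -> ~P) /\ P).
Worlds forcing the formula: {b, c}.

2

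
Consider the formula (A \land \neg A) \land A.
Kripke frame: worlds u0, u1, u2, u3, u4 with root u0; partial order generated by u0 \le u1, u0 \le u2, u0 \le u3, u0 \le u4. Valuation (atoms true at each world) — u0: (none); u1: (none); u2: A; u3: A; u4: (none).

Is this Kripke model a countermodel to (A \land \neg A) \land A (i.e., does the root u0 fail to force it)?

Yes

u0 \nVdash (A \land \neg A) \land A since u0 fails A \land \neg A.
So the root u0 does not force (A \land \neg A) \land A; the model is a countermodel.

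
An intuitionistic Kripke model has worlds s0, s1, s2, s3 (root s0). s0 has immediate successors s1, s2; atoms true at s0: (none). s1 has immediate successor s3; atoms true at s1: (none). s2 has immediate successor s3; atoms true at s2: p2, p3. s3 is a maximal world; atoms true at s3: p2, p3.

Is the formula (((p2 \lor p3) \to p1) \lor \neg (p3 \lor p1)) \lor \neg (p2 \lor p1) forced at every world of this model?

Not every world: s0 \nVdash (((p2 \lor p3) \to p1) \lor \neg (p3 \lor p1)) \lor \neg (p2 \lor p1).
s0 \nVdash (((p2 \lor p3) \to p1) \lor \neg (p3 \lor p1)) \lor \neg (p2 \lor p1): neither disjunct is forced at s0.
s0 \nVdash ((p2 \lor p3) \to p1) \lor \neg (p3 \lor p1): neither disjunct is forced at s0.
s0 \nVdash (p2 \lor p3) \to p1: at the accessible world s2, s2 \Vdash p2 \lor p3 but s2 \nVdash p1.
s2 lacks atom p1, so s2 \nVdash p1.

No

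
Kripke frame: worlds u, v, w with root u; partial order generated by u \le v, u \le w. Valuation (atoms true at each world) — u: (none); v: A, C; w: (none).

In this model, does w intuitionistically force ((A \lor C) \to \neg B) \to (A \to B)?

w \Vdash ((A \lor C) \to \neg B) \to (A \to B): every world accessible from w that forces (A \lor C) \to \neg B (namely w) also forces A \to B.

Yes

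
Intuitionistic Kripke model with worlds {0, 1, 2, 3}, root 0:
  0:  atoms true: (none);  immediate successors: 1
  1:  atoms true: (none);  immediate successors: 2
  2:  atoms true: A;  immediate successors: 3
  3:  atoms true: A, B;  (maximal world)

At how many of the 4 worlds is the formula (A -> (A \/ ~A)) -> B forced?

0: does not force it — 0 ||-/- (A -> (A \/ ~A)) -> B: already at 0 itself, 0 ||- A -> (A \/ ~A) but 0 ||-/- B.
1: does not force it — 1 ||-/- (A -> (A \/ ~A)) -> B: already at 1 itself, 1 ||- A -> (A \/ ~A) but 1 ||-/- B.
2: does not force it — 2 ||-/- (A -> (A \/ ~A)) -> B: already at 2 itself, 2 ||- A -> (A \/ ~A) but 2 ||-/- B.
3: forces it.
Worlds forcing the formula: {3}.

1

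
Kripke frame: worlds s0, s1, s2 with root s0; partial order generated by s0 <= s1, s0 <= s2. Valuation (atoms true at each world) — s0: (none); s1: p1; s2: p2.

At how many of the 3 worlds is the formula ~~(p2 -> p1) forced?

s0: does not force it — s0 ||-/- ~~(p2 -> p1) since s2 is accessible from s0 and s2 ||- ~(p2 -> p1).
s1: forces it.
s2: does not force it.
Worlds forcing the formula: {s1}.

1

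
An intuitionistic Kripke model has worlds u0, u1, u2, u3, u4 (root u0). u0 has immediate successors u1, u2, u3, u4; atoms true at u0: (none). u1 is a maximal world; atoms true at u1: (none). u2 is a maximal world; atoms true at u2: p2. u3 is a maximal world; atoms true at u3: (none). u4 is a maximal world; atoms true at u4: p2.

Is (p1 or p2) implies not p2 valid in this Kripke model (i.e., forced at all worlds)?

No

Not every world: u0 does not force (p1 or p2) implies not p2.
u0 does not force (p1 or p2) implies not p2: at the accessible world u2, u2 forces p1 or p2 but u2 does not force not p2.
u2 does not force not p2 since u2 is accessible from u2 and u2 forces p2.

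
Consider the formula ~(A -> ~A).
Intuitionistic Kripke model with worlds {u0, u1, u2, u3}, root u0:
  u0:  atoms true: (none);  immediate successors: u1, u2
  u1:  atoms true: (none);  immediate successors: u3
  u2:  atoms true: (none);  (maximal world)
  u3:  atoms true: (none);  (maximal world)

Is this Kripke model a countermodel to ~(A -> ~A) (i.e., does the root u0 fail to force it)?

Yes

u0 ||-/- ~(A -> ~A) since u0 is accessible from u0 and u0 ||- A -> ~A.
u0 ||- A -> ~A vacuously: no world accessible from u0 forces the antecedent A.
So the root u0 does not force ~(A -> ~A); the model is a countermodel.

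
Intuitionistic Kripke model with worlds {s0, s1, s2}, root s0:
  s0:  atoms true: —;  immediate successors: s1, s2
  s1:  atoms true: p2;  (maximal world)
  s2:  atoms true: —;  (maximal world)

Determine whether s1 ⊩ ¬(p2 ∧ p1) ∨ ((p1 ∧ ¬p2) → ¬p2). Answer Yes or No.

s1 ⊩ ¬(p2 ∧ p1) ∨ ((p1 ∧ ¬p2) → ¬p2) via the disjunct ¬(p2 ∧ p1).

Yes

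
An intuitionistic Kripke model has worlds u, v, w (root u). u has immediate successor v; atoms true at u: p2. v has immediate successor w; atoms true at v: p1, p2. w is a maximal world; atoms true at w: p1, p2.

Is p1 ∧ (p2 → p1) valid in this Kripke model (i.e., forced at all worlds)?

Not every world: u ⊮ p1 ∧ (p2 → p1).
u ⊮ p1 ∧ (p2 → p1) since u fails p1.

No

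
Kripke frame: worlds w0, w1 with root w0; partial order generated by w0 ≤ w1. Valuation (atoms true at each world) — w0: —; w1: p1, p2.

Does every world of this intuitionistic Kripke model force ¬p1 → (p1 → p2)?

Yes

w0 ⊩ ¬p1 → (p1 → p2) vacuously: no world accessible from w0 forces the antecedent ¬p1.
Since the root w0 forces ¬p1 → (p1 → p2) and forcing is persistent (monotone upward), every world forces it.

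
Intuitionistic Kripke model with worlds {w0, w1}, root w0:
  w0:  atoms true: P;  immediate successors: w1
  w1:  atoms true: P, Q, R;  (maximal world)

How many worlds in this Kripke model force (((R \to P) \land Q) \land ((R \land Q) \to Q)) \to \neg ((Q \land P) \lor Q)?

0

w0: does not force it — w0 \nVdash (((R \to P) \land Q) \land ((R \land Q) \to Q)) \to \neg ((Q \land P) \lor Q): at the accessible world w1, w1 \Vdash ((R \to P) \land Q) \land ((R \land Q) \to Q) but w1 \nVdash \neg ((Q \land P) \lor Q).
w1: does not force it — w1 \nVdash (((R \to P) \land Q) \land ((R \land Q) \to Q)) \to \neg ((Q \land P) \lor Q): already at w1 itself, w1 \Vdash ((R \to P) \land Q) \land ((R \land Q) \to Q) but w1 \nVdash \neg ((Q \land P) \lor Q).
Worlds forcing the formula: { }.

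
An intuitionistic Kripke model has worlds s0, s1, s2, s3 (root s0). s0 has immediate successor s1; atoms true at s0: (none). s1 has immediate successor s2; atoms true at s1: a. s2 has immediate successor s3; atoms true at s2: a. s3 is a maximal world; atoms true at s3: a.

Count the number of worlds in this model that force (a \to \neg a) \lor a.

s0: does not force it — s0 \nVdash (a \to \neg a) \lor a: neither disjunct is forced at s0.
s1: forces it.
s2: forces it.
s3: forces it.
Worlds forcing the formula: {s1, s2, s3}.

3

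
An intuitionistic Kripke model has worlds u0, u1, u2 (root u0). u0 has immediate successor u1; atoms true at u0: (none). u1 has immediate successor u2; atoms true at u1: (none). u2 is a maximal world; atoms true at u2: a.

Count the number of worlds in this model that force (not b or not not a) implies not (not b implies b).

u0: forces it.
u1: forces it.
u2: forces it.
Worlds forcing the formula: {u0, u1, u2}.

3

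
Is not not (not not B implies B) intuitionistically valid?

Yes

This is the double negation of double-negation elimination, which is intuitionistically derivable.
By Glivenko's theorem the double negation of any classical propositional tautology is intuitionistically provable; not not B implies B is classically a tautology.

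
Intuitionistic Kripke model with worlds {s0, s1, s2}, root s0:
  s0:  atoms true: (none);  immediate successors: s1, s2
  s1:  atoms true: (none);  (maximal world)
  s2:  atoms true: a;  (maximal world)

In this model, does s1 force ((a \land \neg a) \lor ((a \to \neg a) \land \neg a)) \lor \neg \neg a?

s1 \Vdash ((a \land \neg a) \lor ((a \to \neg a) \land \neg a)) \lor \neg \neg a via the disjunct (a \land \neg a) \lor ((a \to \neg a) \land \neg a).

Yes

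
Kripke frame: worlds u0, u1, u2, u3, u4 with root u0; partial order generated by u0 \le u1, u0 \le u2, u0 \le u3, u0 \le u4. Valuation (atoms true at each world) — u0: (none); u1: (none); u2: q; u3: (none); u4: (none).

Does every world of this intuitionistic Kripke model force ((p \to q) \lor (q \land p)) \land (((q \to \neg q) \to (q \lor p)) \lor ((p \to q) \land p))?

No

Not every world: u0 \nVdash ((p \to q) \lor (q \land p)) \land (((q \to \neg q) \to (q \lor p)) \lor ((p \to q) \land p)).
u0 \nVdash ((p \to q) \lor (q \land p)) \land (((q \to \neg q) \to (q \lor p)) \lor ((p \to q) \land p)) since u0 fails ((q \to \neg q) \to (q \lor p)) \lor ((p \to q) \land p).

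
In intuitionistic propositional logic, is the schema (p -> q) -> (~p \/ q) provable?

No

This is the material-implication-as-disjunction principle, which is not intuitionistically valid.
A Kripke countermodel: worlds s0, s1; order generated by s0 <= s1; atoms true at each world — s0:{}; s1:{p,q}.
s0 ||-/- (p -> q) -> (~p \/ q): already at s0 itself, s0 ||- p -> q but s0 ||-/- ~p \/ q.
s0 ||-/- ~p \/ q: neither disjunct is forced at s0.
s0 ||-/- ~p since s1 is accessible from s0 and s1 ||- p.
So the root s0 does not force the formula.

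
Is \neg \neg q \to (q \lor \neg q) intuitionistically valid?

No

This is a variant of double-negation elimination (deriving excluded middle from double negation), which is not intuitionistically valid.
A Kripke countermodel: worlds a, b; order generated by a \le b; atoms true at each world — a:{}; b:{q}.
a \nVdash \neg \neg q \to (q \lor \neg q): already at a itself, a \Vdash \neg \neg q but a \nVdash q \lor \neg q.
a \nVdash q \lor \neg q: neither disjunct is forced at a.
a lacks atom q, so a \nVdash q.
So the root a does not force the formula.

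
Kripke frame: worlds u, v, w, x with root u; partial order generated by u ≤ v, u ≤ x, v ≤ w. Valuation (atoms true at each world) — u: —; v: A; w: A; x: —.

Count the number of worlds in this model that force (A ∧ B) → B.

4

u: forces it.
v: forces it.
w: forces it.
x: forces it.
Worlds forcing the formula: {u, v, w, x}.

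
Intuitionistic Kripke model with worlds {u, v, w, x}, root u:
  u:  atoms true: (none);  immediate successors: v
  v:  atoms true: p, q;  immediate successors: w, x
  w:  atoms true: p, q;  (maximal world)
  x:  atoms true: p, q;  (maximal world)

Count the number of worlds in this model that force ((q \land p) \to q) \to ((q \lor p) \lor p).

u: does not force it — u \nVdash ((q \land p) \to q) \to ((q \lor p) \lor p): already at u itself, u \Vdash (q \land p) \to q but u \nVdash (q \lor p) \lor p.
v: forces it.
w: forces it.
x: forces it.
Worlds forcing the formula: {v, w, x}.

3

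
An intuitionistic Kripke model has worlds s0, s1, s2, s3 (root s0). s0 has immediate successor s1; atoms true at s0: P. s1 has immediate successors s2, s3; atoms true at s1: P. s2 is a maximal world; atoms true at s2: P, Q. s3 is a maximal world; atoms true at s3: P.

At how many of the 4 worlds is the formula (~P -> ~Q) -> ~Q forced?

1

s0: does not force it — s0 ||-/- (~P -> ~Q) -> ~Q: already at s0 itself, s0 ||- ~P -> ~Q but s0 ||-/- ~Q.
s1: does not force it — s1 ||-/- (~P -> ~Q) -> ~Q: already at s1 itself, s1 ||- ~P -> ~Q but s1 ||-/- ~Q.
s2: does not force it.
s3: forces it.
Worlds forcing the formula: {s3}.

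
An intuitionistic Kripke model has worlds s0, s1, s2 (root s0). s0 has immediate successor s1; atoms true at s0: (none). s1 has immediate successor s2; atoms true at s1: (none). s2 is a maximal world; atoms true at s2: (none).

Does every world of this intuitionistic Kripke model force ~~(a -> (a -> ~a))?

Yes

s0 ||- ~~(a -> (a -> ~a)): no world accessible from s0 forces ~(a -> (a -> ~a)).
Since the root s0 forces ~~(a -> (a -> ~a)) and forcing is persistent (monotone upward), every world forces it.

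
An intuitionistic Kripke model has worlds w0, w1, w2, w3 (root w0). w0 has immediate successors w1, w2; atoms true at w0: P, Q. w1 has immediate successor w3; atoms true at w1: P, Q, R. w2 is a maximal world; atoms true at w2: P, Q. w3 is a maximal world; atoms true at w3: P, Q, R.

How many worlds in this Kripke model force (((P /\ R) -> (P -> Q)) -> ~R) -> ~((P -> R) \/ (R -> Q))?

2

w0: does not force it — w0 ||-/- (((P /\ R) -> (P -> Q)) -> ~R) -> ~((P -> R) \/ (R -> Q)): at the accessible world w2, w2 ||- ((P /\ R) -> (P -> Q)) -> ~R but w2 ||-/- ~((P -> R) \/ (R -> Q)).
w1: forces it.
w2: does not force it — w2 ||-/- (((P /\ R) -> (P -> Q)) -> ~R) -> ~((P -> R) \/ (R -> Q)): already at w2 itself, w2 ||- ((P /\ R) -> (P -> Q)) -> ~R but w2 ||-/- ~((P -> R) \/ (R -> Q)).
w3: forces it.
Worlds forcing the formula: {w1, w3}.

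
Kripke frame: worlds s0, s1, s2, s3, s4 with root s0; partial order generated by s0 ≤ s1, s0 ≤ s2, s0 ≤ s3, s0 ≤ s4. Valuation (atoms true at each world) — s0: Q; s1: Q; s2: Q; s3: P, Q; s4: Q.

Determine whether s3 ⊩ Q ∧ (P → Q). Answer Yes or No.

Yes

s3 ⊩ Q ∧ (P → Q) since s3 forces both conjuncts.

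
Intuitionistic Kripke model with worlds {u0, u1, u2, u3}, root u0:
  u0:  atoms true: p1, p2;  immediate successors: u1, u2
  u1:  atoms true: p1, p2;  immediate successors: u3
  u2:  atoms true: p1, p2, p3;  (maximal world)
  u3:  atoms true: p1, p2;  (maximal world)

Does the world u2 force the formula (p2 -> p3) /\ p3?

u2 ||- (p2 -> p3) /\ p3 since u2 forces both conjuncts.

Yes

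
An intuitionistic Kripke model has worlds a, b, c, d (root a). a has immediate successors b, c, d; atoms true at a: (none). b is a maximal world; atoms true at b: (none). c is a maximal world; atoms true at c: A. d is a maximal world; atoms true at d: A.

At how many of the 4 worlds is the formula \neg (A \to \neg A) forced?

2

a: does not force it — a \nVdash \neg (A \to \neg A) since b is accessible from a and b \Vdash A \to \neg A.
b: does not force it — b \nVdash \neg (A \to \neg A) since b is accessible from b and b \Vdash A \to \neg A.
c: forces it.
d: forces it.
Worlds forcing the formula: {c, d}.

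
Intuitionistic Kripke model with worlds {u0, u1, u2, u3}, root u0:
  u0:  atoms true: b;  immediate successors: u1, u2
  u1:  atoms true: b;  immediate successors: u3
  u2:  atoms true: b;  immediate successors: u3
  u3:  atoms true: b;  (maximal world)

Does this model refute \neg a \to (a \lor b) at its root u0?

No

u0 \Vdash \neg a \to (a \lor b): every world accessible from u0 that forces \neg a (namely u0, u1, u2, u3) also forces a \lor b.
So the root u0 forces \neg a \to (a \lor b); the model is not a countermodel.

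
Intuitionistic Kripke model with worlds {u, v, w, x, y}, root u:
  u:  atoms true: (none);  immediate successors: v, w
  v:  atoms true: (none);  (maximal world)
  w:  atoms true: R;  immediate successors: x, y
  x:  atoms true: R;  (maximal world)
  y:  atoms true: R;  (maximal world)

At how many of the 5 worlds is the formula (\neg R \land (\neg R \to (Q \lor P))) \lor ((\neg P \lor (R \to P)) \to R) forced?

u: does not force it — u \nVdash (\neg R \land (\neg R \to (Q \lor P))) \lor ((\neg P \lor (R \to P)) \to R): neither disjunct is forced at u.
v: does not force it — v \nVdash (\neg R \land (\neg R \to (Q \lor P))) \lor ((\neg P \lor (R \to P)) \to R): neither disjunct is forced at v.
w: forces it.
x: forces it.
y: forces it.
Worlds forcing the formula: {w, x, y}.

3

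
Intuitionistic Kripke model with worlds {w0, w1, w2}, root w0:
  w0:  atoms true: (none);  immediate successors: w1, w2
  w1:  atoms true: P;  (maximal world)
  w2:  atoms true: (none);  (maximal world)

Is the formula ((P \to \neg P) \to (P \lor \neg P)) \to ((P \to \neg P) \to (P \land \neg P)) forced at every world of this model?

No

Not every world: w0 \nVdash ((P \to \neg P) \to (P \lor \neg P)) \to ((P \to \neg P) \to (P \land \neg P)).
w0 \nVdash ((P \to \neg P) \to (P \lor \neg P)) \to ((P \to \neg P) \to (P \land \neg P)): already at w0 itself, w0 \Vdash (P \to \neg P) \to (P \lor \neg P) but w0 \nVdash (P \to \neg P) \to (P \land \neg P).
w0 \nVdash (P \to \neg P) \to (P \land \neg P): at the accessible world w2, w2 \Vdash P \to \neg P but w2 \nVdash P \land \neg P.
w2 \nVdash P \land \neg P since w2 fails P.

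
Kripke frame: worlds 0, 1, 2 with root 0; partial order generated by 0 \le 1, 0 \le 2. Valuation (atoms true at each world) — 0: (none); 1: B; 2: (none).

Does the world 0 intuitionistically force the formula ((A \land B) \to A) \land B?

No

0 \nVdash ((A \land B) \to A) \land B since 0 fails B.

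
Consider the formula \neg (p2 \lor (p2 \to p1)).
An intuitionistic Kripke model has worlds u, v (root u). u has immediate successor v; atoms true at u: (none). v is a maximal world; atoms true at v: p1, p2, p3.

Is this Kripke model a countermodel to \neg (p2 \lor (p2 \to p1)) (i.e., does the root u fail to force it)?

u \nVdash \neg (p2 \lor (p2 \to p1)) since u is accessible from u and u \Vdash p2 \lor (p2 \to p1).
u \Vdash p2 \lor (p2 \to p1) via the disjunct p2 \to p1.
So the root u does not force \neg (p2 \lor (p2 \to p1)); the model is a countermodel.

Yes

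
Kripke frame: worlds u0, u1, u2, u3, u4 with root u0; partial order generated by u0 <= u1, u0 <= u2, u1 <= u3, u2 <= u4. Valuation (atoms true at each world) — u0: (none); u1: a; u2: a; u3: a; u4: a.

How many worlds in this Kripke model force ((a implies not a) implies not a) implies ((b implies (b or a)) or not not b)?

5

u0: forces it.
u1: forces it.
u2: forces it.
u3: forces it.
u4: forces it.
Worlds forcing the formula: {u0, u1, u2, u3, u4}.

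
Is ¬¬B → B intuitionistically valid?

This is double-negation elimination, which is not intuitionistically valid.
A Kripke countermodel: worlds 0, 1; order generated by 0 ≤ 1; atoms true at each world — 0:{}; 1:{B}.
0 ⊮ ¬¬B → B: already at 0 itself, 0 ⊩ ¬¬B but 0 ⊮ B.
0 lacks atom B, so 0 ⊮ B.
So the root 0 does not force the formula.

No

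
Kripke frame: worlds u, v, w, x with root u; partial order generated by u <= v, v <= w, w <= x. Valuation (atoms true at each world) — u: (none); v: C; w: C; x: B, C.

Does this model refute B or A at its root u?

u does not force B or A: neither disjunct is forced at u.
u lacks atom B, so u does not force B.
So the root u does not force B or A; the model is a countermodel.

Yes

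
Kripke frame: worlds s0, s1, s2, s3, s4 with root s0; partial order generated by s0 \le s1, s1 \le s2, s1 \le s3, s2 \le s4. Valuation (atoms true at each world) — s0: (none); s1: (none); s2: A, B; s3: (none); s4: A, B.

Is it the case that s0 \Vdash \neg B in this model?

s0 \nVdash \neg B since s2 is accessible from s0 and s2 \Vdash B.

No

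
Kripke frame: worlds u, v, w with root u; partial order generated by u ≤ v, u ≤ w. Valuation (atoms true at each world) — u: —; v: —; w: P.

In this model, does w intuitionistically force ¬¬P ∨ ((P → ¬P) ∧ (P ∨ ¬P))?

w ⊩ ¬¬P ∨ ((P → ¬P) ∧ (P ∨ ¬P)) via the disjunct ¬¬P.

Yes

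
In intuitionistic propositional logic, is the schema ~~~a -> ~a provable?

This is triple-negation reduction, which is intuitionistically derivable.
Assume ~~~a and suppose a. Then ~~a (double-negation introduction), contradicting ~~~a. So ~a.

Yes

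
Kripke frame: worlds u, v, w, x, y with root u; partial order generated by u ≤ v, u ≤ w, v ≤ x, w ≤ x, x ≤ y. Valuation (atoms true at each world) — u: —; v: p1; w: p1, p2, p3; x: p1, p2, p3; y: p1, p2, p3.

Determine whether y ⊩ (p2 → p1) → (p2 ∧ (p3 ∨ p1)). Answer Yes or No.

y ⊩ (p2 → p1) → (p2 ∧ (p3 ∨ p1)): every world accessible from y that forces p2 → p1 (namely y) also forces p2 ∧ (p3 ∨ p1).

Yes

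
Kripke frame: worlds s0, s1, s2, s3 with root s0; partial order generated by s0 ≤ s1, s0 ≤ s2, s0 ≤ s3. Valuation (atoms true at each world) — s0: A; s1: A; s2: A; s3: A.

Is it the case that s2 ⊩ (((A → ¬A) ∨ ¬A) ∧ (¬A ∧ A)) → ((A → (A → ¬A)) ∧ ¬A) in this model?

s2 ⊩ (((A → ¬A) ∨ ¬A) ∧ (¬A ∧ A)) → ((A → (A → ¬A)) ∧ ¬A) vacuously: no world accessible from s2 forces the antecedent ((A → ¬A) ∨ ¬A) ∧ (¬A ∧ A).

Yes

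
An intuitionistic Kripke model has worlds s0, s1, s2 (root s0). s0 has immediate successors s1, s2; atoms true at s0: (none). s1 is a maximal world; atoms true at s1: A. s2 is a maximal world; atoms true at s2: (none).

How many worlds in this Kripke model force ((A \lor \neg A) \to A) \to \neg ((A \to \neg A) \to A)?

s0: does not force it — s0 \nVdash ((A \lor \neg A) \to A) \to \neg ((A \to \neg A) \to A): at the accessible world s1, s1 \Vdash (A \lor \neg A) \to A but s1 \nVdash \neg ((A \to \neg A) \to A).
s1: does not force it — s1 \nVdash ((A \lor \neg A) \to A) \to \neg ((A \to \neg A) \to A): already at s1 itself, s1 \Vdash (A \lor \neg A) \to A but s1 \nVdash \neg ((A \to \neg A) \to A).
s2: forces it.
Worlds forcing the formula: {s2}.

1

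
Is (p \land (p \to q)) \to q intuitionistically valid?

Yes

This is modus ponens in implicational form, which is intuitionistically derivable.
If a world forces p and p \to q, then applying the implication at that world (which is accessible from itself) gives q.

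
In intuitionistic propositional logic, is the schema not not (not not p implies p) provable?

This is the double negation of double-negation elimination, which is intuitionistically derivable.
By Glivenko's theorem the double negation of any classical propositional tautology is intuitionistically provable; not not p implies p is classically a tautology.

Yes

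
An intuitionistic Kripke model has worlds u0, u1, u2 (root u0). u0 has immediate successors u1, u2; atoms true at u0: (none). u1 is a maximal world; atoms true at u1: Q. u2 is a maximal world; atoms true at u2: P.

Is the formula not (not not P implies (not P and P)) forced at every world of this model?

No

Not every world: u0 does not force not (not not P implies (not P and P)).
u0 does not force not (not not P implies (not P and P)) since u1 is accessible from u0 and u1 forces not not P implies (not P and P).
u1 forces not not P implies (not P and P) vacuously: no world accessible from u1 forces the antecedent not not P.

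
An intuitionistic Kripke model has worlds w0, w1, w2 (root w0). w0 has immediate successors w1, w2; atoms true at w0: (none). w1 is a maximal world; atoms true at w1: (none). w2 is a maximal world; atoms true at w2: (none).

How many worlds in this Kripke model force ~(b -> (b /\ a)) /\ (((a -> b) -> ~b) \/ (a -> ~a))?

0

w0: does not force it — w0 ||-/- ~(b -> (b /\ a)) /\ (((a -> b) -> ~b) \/ (a -> ~a)) since w0 fails ~(b -> (b /\ a)).
w1: does not force it — w1 ||-/- ~(b -> (b /\ a)) /\ (((a -> b) -> ~b) \/ (a -> ~a)) since w1 fails ~(b -> (b /\ a)).
w2: does not force it.
Worlds forcing the formula: { }.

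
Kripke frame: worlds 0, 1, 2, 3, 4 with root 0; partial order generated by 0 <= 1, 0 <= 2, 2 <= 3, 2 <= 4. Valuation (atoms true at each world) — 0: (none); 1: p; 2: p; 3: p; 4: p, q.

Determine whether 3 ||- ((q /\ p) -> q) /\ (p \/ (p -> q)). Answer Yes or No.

3 ||- ((q /\ p) -> q) /\ (p \/ (p -> q)) since 3 forces both conjuncts.

Yes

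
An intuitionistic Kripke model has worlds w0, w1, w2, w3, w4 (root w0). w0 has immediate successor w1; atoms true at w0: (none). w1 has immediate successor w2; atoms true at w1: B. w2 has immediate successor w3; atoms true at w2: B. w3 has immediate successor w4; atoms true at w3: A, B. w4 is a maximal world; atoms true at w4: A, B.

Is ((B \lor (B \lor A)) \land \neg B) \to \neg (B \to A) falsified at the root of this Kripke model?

w0 \Vdash ((B \lor (B \lor A)) \land \neg B) \to \neg (B \to A) vacuously: no world accessible from w0 forces the antecedent (B \lor (B \lor A)) \land \neg B.
So the root w0 forces ((B \lor (B \lor A)) \land \neg B) \to \neg (B \to A); the model is not a countermodel.

No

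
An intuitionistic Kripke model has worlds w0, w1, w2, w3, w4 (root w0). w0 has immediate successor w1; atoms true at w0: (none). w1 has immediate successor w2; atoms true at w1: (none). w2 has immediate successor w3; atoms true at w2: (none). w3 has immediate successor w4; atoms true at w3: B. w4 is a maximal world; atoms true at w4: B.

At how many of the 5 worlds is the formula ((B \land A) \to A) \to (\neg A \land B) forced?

2

w0: does not force it — w0 \nVdash ((B \land A) \to A) \to (\neg A \land B): already at w0 itself, w0 \Vdash (B \land A) \to A but w0 \nVdash \neg A \land B.
w1: does not force it — w1 \nVdash ((B \land A) \to A) \to (\neg A \land B): already at w1 itself, w1 \Vdash (B \land A) \to A but w1 \nVdash \neg A \land B.
w2: does not force it — w2 \nVdash ((B \land A) \to A) \to (\neg A \land B): already at w2 itself, w2 \Vdash (B \land A) \to A but w2 \nVdash \neg A \land B.
w3: forces it.
w4: forces it.
Worlds forcing the formula: {w3, w4}.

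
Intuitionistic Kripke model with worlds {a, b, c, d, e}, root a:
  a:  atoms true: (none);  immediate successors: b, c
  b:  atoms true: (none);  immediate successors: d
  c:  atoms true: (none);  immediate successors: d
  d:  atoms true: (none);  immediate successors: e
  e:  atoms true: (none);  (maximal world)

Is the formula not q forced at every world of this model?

a forces not q: no world accessible from a forces q.
Since the root a forces not q and forcing is persistent (monotone upward), every world forces it.

Yes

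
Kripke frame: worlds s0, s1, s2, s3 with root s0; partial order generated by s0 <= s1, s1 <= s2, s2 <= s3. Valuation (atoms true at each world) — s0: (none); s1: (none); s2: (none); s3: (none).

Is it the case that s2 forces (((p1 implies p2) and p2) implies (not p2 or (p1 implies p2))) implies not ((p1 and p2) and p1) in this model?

Yes

s2 forces (((p1 implies p2) and p2) implies (not p2 or (p1 implies p2))) implies not ((p1 and p2) and p1): every world accessible from s2 that forces ((p1 implies p2) and p2) implies (not p2 or (p1 implies p2)) (namely s2, s3) also forces not ((p1 and p2) and p1).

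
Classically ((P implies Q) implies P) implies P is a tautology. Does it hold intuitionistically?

No

This is Peirce's law, which is not intuitionistically valid.
A Kripke countermodel: worlds s0, s1; order generated by s0 <= s1; atoms true at each world — s0:{}; s1:{P}.
s0 does not force ((P implies Q) implies P) implies P: already at s0 itself, s0 forces (P implies Q) implies P but s0 does not force P.
s0 lacks atom P, so s0 does not force P.
So the root s0 does not force the formula.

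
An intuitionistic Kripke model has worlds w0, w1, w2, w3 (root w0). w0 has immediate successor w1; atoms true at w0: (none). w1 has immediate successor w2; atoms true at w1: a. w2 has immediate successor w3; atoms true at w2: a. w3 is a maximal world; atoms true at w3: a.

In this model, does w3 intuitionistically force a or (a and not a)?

w3 forces a or (a and not a) via the disjunct a.

Yes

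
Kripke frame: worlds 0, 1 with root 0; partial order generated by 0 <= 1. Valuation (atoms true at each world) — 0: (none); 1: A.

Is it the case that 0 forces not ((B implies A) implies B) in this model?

0 forces not ((B implies A) implies B): no world accessible from 0 forces (B implies A) implies B.

Yes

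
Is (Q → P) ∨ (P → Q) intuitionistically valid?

This is the Gödel–Dummett linearity axiom, which is not intuitionistically valid.
A Kripke countermodel: worlds u0, u1, u2; order generated by u0 ≤ u1, u0 ≤ u2; atoms true at each world — u0:{}; u1:{Q}; u2:{P}.
u0 ⊮ (Q → P) ∨ (P → Q): neither disjunct is forced at u0.
u0 ⊮ Q → P: at the accessible world u1, u1 ⊩ Q but u1 ⊮ P.
u1 lacks atom P, so u1 ⊮ P.
So the root u0 does not force the formula.

No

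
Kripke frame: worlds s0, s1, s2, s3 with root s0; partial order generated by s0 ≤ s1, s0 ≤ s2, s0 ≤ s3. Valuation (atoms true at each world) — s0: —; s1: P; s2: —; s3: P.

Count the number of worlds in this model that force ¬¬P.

s0: does not force it — s0 ⊮ ¬¬P since s2 is accessible from s0 and s2 ⊩ ¬P.
s1: forces it.
s2: does not force it — s2 ⊮ ¬¬P since s2 is accessible from s2 and s2 ⊩ ¬P.
s3: forces it.
Worlds forcing the formula: {s1, s3}.

2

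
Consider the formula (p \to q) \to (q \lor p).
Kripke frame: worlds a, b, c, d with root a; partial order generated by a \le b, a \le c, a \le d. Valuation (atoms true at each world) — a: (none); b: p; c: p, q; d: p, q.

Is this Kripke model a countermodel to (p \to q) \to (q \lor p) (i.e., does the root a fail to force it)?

a \Vdash (p \to q) \to (q \lor p): every world accessible from a that forces p \to q (namely c, d) also forces q \lor p.
So the root a forces (p \to q) \to (q \lor p); the model is not a countermodel.

No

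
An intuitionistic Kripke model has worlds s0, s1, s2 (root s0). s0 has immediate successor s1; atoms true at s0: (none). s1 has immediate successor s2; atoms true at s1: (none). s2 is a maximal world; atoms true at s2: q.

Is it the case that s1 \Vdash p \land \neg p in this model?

No

s1 \nVdash p \land \neg p since s1 fails p.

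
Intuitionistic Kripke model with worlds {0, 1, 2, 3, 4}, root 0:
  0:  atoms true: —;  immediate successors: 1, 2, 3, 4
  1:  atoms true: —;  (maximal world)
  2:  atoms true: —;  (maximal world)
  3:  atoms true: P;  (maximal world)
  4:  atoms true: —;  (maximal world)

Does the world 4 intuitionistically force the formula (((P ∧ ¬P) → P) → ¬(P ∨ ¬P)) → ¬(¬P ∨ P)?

4 ⊩ (((P ∧ ¬P) → P) → ¬(P ∨ ¬P)) → ¬(¬P ∨ P) vacuously: no world accessible from 4 forces the antecedent ((P ∧ ¬P) → P) → ¬(P ∨ ¬P).

Yes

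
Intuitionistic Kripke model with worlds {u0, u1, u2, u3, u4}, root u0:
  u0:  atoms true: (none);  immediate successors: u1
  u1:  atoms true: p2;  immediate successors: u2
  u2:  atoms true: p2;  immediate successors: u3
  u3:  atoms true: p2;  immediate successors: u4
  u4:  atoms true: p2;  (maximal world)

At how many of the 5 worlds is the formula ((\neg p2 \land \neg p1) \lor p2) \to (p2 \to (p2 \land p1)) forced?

u0: does not force it — u0 \nVdash ((\neg p2 \land \neg p1) \lor p2) \to (p2 \to (p2 \land p1)): at the accessible world u1, u1 \Vdash (\neg p2 \land \neg p1) \lor p2 but u1 \nVdash p2 \to (p2 \land p1).
u1: does not force it — u1 \nVdash ((\neg p2 \land \neg p1) \lor p2) \to (p2 \to (p2 \land p1)): already at u1 itself, u1 \Vdash (\neg p2 \land \neg p1) \lor p2 but u1 \nVdash p2 \to (p2 \land p1).
u2: does not force it — u2 \nVdash ((\neg p2 \land \neg p1) \lor p2) \to (p2 \to (p2 \land p1)): already at u2 itself, u2 \Vdash (\neg p2 \land \neg p1) \lor p2 but u2 \nVdash p2 \to (p2 \land p1).
u3: does not force it.
u4: does not force it.
Worlds forcing the formula: { }.

0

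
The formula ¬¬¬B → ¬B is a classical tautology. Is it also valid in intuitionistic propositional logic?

This is triple-negation reduction, which is intuitionistically derivable.
Assume ¬¬¬B and suppose B. Then ¬¬B (double-negation introduction), contradicting ¬¬¬B. So ¬B.

Yes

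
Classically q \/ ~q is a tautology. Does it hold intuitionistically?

This is the law of excluded middle, which is not intuitionistically valid.
A Kripke countermodel: worlds u0, u1; order generated by u0 <= u1; atoms true at each world — u0:{}; u1:{q}.
u0 ||-/- q \/ ~q: neither disjunct is forced at u0.
u0 lacks atom q, so u0 ||-/- q.
So the root u0 does not force the formula.

No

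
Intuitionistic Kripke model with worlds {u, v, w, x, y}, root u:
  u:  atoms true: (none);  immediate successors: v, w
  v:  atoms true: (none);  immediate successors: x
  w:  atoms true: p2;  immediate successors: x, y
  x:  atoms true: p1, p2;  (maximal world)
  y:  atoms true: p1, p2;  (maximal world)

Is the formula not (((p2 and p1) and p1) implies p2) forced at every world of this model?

No

Not every world: u does not force not (((p2 and p1) and p1) implies p2).
u does not force not (((p2 and p1) and p1) implies p2) since u is accessible from u and u forces ((p2 and p1) and p1) implies p2.
u forces ((p2 and p1) and p1) implies p2: every world accessible from u that forces (p2 and p1) and p1 (namely x, y) also forces p2.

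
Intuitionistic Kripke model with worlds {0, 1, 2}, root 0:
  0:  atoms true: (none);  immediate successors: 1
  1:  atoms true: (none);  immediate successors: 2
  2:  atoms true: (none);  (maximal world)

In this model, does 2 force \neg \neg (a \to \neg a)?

2 \Vdash \neg \neg (a \to \neg a): no world accessible from 2 forces \neg (a \to \neg a).

Yes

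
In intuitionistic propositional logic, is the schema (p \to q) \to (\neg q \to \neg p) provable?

This is the forward direction of contraposition, which is intuitionistically derivable.
Assume p \to q and \neg q. If p held then q would follow, contradicting \neg q; so \neg p.

Yes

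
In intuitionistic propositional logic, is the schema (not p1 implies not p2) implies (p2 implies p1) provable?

This is the converse of contraposition, which is not intuitionistically valid.
A Kripke countermodel: worlds w0, w1; order generated by w0 <= w1; atoms true at each world — w0:{p2}; w1:{p1,p2}.
w0 does not force (not p1 implies not p2) implies (p2 implies p1): already at w0 itself, w0 forces not p1 implies not p2 but w0 does not force p2 implies p1.
w0 does not force p2 implies p1: already at w0 itself, w0 forces p2 but w0 does not force p1.
w0 lacks atom p1, so w0 does not force p1.
So the root w0 does not force the formula.

No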